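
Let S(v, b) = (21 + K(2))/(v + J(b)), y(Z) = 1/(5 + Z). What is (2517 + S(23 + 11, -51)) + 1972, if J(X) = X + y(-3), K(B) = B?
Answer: 148091/33 ≈ 4487.6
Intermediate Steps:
J(X) = 1/2 + X (J(X) = X + 1/(5 - 3) = X + 1/2 = 1/2 + X)
S(v, b) = 23/(1/2 + b + v) (S(v, b) = (21 + 2)/(v + (1/2 + b)) = 23/(1/2 + b + v))
(2517 + S(23 + 11, -51)) + 1972 = (2517 + 46/(1 + 2*(-51) + 2*(23 + 11))) + 1972 = (2517 + 46/(1 - 102 + 2*34)) + 1972 = (2517 + 46/(1 - 102 + 68)) + 1972 = (2517 + 46/(-33)) + 1972 = (2517 + 46*(-1/33)) + 1972 = (2517 - 46/33) + 1972 = 83015/33 + 1972 = 148091/33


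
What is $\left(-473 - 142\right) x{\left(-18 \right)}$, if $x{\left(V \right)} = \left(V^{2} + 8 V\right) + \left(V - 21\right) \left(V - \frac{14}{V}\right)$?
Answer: $-523775$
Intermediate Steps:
$x{\left(V \right)} = V^{2} + 8 V + \left(-21 + V\right) \left(V - \frac{14}{V}\right)$ ($x{\left(V \right)} = \left(V^{2} + 8 V\right) + \left(-21 + V\right) \left(V - \frac{14}{V}\right) = V^{2} + 8 V + \left(-21 + V\right) \left(V - \frac{14}{V}\right)$)
$\left(-473 - 142\right) x{\left(-18 \right)} = \left(-473 - 142\right) \left(-14 - -234 + 2 \left(-18\right)^{2} + \frac{294}{-18}\right) = - 615 \left(-14 + 234 + 2 \cdot 324 + 294 \left(- \frac{1}{18}\right)\right) = - 615 \left(-14 + 234 + 648 - \frac{49}{3}\right) = \left(-615\right) \frac{2555}{3} = -523775$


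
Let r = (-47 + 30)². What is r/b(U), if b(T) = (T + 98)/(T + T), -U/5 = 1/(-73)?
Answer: 2890/7159 ≈ 0.40369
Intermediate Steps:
r = 289 (r = (-17)² = 289)
U = 5/73 (U = -5/(-73) = -5*(-1/73) = 5/73 ≈ 0.068493)
b(T) = (98 + T)/(2*T) (b(T) = (98 + T)/((2*T)) = (98 + T)*(1/(2*T)) = (98 + T)/(2*T))
r/b(U) = 289/(((98 + 5/73)/(2*(5/73)))) = 289/(((½)*(73/5)*(7159/73))) = 289/(7159/10) = 289*(10/7159) = 2890/7159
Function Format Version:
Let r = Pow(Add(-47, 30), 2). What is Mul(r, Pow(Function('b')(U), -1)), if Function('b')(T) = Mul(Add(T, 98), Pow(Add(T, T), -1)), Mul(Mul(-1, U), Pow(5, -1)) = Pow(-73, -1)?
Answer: Rational(2890, 7159) ≈ 0.40369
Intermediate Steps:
r = 289 (r = Pow(-17, 2) = 289)
U = Rational(5, 73) (U = Mul(-5, Pow(-73, -1)) = Mul(-5, Rational(-1, 73)) = Rational(5, 73) ≈ 0.068493)
Function('b')(T) = Mul(Rational(1, 2), Pow(T, -1), Add(98, T)) (Function('b')(T) = Mul(Add(98, T), Pow(Mul(2, T), -1)) = Mul(Add(98, T), Mul(Rational(1, 2), Pow(T, -1))) = Mul(Rational(1, 2), Pow(T, -1), Add(98, T)))
Mul(r, Pow(Function('b')(U), -1)) = Mul(289, Pow(Mul(Rational(1, 2), Pow(Rational(5, 73), -1), Add(98, Rational(5, 73))), -1)) = Mul(289, Pow(Mul(Rational(1, 2), Rational(73, 5), Rational(7159, 73)), -1)) = Mul(289, Pow(Rational(7159, 10), -1)) = Mul(289, Rational(10, 7159)) = Rational(2890, 7159)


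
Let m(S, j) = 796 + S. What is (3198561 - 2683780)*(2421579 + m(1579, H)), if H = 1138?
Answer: 1247805464074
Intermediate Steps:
(3198561 - 2683780)*(2421579 + m(1579, H)) = (3198561 - 2683780)*(2421579 + (796 + 1579)) = 514781*(2421579 + 2375) = 514781*2423954 = 1247805464074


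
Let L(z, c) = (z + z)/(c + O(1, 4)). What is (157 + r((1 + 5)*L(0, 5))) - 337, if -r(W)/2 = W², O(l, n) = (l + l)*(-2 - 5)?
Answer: -180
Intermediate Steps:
O(l, n) = -14*l (O(l, n) = (2*l)*(-7) = -14*l)
L(z, c) = 2*z/(-14 + c) (L(z, c) = (z + z)/(c - 14*1) = (2*z)/(c - 14) = (2*z)/(-14 + c) = 2*z/(-14 + c))
r(W) = -2*W²
(157 + r((1 + 5)*L(0, 5))) - 337 = (157 - 2*((1 + 5)*(2*0/(-14 + 5)))²) - 337 = (157 - 2*(6*(2*0/(-9)))²) - 337 = (157 - 2*(6*(2*0*(-⅑)))²) - 337 = (157 - 2*(6*0)²) - 337 = (157 - 2*0²) - 337 = (157 - 2*0) - 337 = (157 + 0) - 337 = 157 - 337 = -180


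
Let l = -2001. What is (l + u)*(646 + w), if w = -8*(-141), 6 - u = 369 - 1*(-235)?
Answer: -4610626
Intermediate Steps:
u = -598 (u = 6 - (369 - 1*(-235)) = 6 - (369 + 235) = 6 - 1*604 = 6 - 604 = -598)
w = 1128
(l + u)*(646 + w) = (-2001 - 598)*(646 + 1128) = -2599*1774 = -4610626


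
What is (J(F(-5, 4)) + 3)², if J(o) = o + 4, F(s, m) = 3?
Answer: 100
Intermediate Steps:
J(o) = 4 + o
(J(F(-5, 4)) + 3)² = ((4 + 3) + 3)² = (7 + 3)² = 10² = 100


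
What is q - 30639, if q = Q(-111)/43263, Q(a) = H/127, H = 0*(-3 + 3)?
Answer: -30639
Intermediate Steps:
H = 0 (H = 0*0 = 0)
Q(a) = 0 (Q(a) = 0/127 = 0*(1/127) = 0)
q = 0 (q = 0/43263 = 0*(1/43263) = 0)
q - 30639 = 0 - 30639 = -30639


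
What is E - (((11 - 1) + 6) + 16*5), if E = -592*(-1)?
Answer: 496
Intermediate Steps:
E = 592
E - (((11 - 1) + 6) + 16*5) = 592 - (((11 - 1) + 6) + 16*5) = 592 - ((10 + 6) + 80) = 592 - (16 + 80) = 592 - 1*96 = 592 - 96 = 496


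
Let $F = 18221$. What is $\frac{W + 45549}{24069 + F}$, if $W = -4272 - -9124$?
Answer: $\frac{50401}{42290} \approx 1.1918$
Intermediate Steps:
$W = 4852$ ($W = -4272 + 9124 = 4852$)
$\frac{W + 45549}{24069 + F} = \frac{4852 + 45549}{24069 + 18221} = \frac{50401}{42290}$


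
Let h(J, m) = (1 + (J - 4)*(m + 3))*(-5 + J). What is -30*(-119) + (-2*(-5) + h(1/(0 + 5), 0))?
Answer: 90748/25 ≈ 3629.9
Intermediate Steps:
h(J, m) = (1 + (-4 + J)*(3 + m))*(-5 + J)
-30*(-119) + (-2*(-5) + h(1/(0 + 5), 0)) = -30*(-119) + (-2*(-5) + (55 - 26/(0 + 5) + 3*(1/(0 + 5))² + 20*0 + 0*(1/(0 + 5))² - 9*0/(0 + 5))) = 3570 + (10 + (55 - 26/5 + 3*(1/5)² + 0 + 0*(1/5)² - 9*0/5)) = 3570 + (10 + (55 - 26*⅕ + 3*(⅕)² + 0 + 0*(⅕)² - 9*⅕*0)) = 3570 + (10 + (55 - 26/5 + 3*(1/25) + 0 + 0*(1/25) + 0)) = 3570 + (10 + (55 - 26/5 + 3/25 + 0 + 0 + 0)) = 3570 + (10 + 1248/25) = 3570 + 1498/25 = 90748/25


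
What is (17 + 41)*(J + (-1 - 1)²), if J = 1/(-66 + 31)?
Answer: 8062/35 ≈ 230.34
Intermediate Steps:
J = -1/35 (J = 1/(-35) = -1/35 ≈ -0.028571)
(17 + 41)*(J + (-1 - 1)²) = (17 + 41)*(-1/35 + (-1 - 1)²) = 58*(-1/35 + (-2)²) = 58*(-1/35 + 4) = 58*(139/35) = 8062/35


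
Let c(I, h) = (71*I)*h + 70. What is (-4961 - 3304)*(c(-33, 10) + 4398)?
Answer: 156720930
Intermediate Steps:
c(I, h) = 70 + 71*I*h (c(I, h) = 71*I*h + 70 = 70 + 71*I*h)
(-4961 - 3304)*(c(-33, 10) + 4398) = (-4961 - 3304)*((70 + 71*(-33)*10) + 4398) = -8265*((70 - 23430) + 4398) = -8265*(-23360 + 4398) = -8265*(-18962) = 156720930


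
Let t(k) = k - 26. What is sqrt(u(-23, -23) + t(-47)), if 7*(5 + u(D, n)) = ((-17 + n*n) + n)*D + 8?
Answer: I*sqrt(82495)/7 ≈ 41.031*I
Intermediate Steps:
u(D, n) = -27/7 + D*(-17 + n + n**2)/7 (u(D, n) = -5 + (((-17 + n*n) + n)*D + 8)/7 = -5 + (((-17 + n**2) + n)*D + 8)/7 = -5 + ((-17 + n + n**2)*D + 8)/7 = -5 + (D*(-17 + n + n**2) + 8)/7 = -5 + (8 + D*(-17 + n + n**2))/7 = -5 + (8/7 + D*(-17 + n + n**2)/7) = -27/7 + D*(-17 + n + n**2)/7)
t(k) = -26 + k
sqrt(u(-23, -23) + t(-47)) = sqrt((-27/7 - 17/7*(-23) + (1/7)*(-23)*(-23) + (1/7)*(-23)*(-23)**2) + (-26 - 47)) = sqrt((-27/7 + 391/7 + 529/7 + (1/7)*(-23)*529) - 73) = sqrt((-27/7 + 391/7 + 529/7 - 12167/7) - 73) = sqrt(-11274/7 - 73) = sqrt(-11785/7) = I*sqrt(82495)/7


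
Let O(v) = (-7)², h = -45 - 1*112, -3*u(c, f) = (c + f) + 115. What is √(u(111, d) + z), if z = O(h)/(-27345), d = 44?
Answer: I*√67298752155/27345 ≈ 9.4869*I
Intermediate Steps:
u(c, f) = -115/3 - c/3 - f/3 (u(c, f) = -((c + f) + 115)/3 = -(115 + c + f)/3 = -115/3 - c/3 - f/3)
h = -157 (h = -45 - 112 = -157)
O(v) = 49
z = -49/27345 (z = 49/(-27345) = 49*(-1/27345) = -49/27345 ≈ -0.0017919)
√(u(111, d) + z) = √((-115/3 - ⅓*111 - ⅓*44) - 49/27345) = √((-115/3 - 37 - 44/3) - 49/27345) = √(-90 - 49/27345) = √(-2461099/27345) = I*√67298752155/27345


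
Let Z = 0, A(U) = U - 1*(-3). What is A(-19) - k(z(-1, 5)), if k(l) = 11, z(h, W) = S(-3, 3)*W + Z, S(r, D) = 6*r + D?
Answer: -27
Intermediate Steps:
A(U) = 3 + U (A(U) = U + 3 = 3 + U)
S(r, D) = D + 6*r
z(h, W) = -15*W (z(h, W) = (3 + 6*(-3))*W + 0 = (3 - 18)*W + 0 = -15*W + 0 = -15*W)
A(-19) - k(z(-1, 5)) = (3 - 19) - 1*11 = -16 - 11 = -27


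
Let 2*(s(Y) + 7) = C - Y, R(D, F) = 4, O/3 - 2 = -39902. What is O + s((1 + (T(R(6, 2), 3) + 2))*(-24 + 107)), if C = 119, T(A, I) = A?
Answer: -119938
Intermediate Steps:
O = -119700 (O = 6 + 3*(-39902) = 6 - 119706 = -119700)
s(Y) = 105/2 - Y/2 (s(Y) = -7 + (119 - Y)/2 = -7 + (119/2 - Y/2) = 105/2 - Y/2)
O + s((1 + (T(R(6, 2), 3) + 2))*(-24 + 107)) = -119700 + (105/2 - (1 + (4 + 2))*(-24 + 107)/2) = -119700 + (105/2 - (1 + 6)*83/2) = -119700 + (105/2 - 7*83/2) = -119700 + (105/2 - ½*581) = -119700 + (105/2 - 581/2) = -119700 - 238 = -119938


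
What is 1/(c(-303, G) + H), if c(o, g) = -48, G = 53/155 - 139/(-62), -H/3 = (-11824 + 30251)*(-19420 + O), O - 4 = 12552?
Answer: 1/379448736 ≈ 2.6354e-9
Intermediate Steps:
O = 12556 (O = 4 + 12552 = 12556)
H = 379448784 (H = -3*(-11824 + 30251)*(-19420 + 12556) = -55281*(-6864) = -3*(-126482928) = 379448784)
G = 801/310 (G = 53*(1/155) - 139*(-1/62) = 53/155 + 139/62 = 801/310 ≈ 2.5839)
1/(c(-303, G) + H) = 1/(-48 + 379448784) = 1/379448736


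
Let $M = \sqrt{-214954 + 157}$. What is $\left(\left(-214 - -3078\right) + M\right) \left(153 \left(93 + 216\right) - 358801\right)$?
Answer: $-892204736 - 311524 i \sqrt{214797} \approx -8.9221 \cdot 10^{8} - 1.4438 \cdot 10^{8} i$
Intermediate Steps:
$M = i \sqrt{214797}$ ($M = \sqrt{-214797} = i \sqrt{214797} \approx 463.46 i$)
$\left(\left(-214 - -3078\right) + M\right) \left(153 \left(93 + 216\right) - 358801\right) = \left(\left(-214 - -3078\right) + i \sqrt{214797}\right) \left(153 \left(93 + 216\right) - 358801\right) = \left(\left(-214 + 3078\right) + i \sqrt{214797}\right) \left(153 \cdot 309 - 358801\right) = \left(2864 + i \sqrt{214797}\right) \left(47277 - 358801\right) = \left(2864 + i \sqrt{214797}\right) \left(-311524\right) = -892204736 - 311524 i \sqrt{214797}$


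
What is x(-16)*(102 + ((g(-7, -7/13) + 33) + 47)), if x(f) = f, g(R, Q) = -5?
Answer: -2832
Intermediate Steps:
x(-16)*(102 + ((g(-7, -7/13) + 33) + 47)) = -16*(102 + ((-5 + 33) + 47)) = -16*(102 + (28 + 47)) = -16*(102 + 75) = -16*177 = -2832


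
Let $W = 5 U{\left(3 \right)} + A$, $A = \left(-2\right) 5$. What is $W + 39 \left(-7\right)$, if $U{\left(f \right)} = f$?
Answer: $-268$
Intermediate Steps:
$A = -10$
$W = 5$ ($W = 5 \cdot 3 - 10 = 15 - 10 = 5$)
$W + 39 \left(-7\right) = 5 + 39 \left(-7\right) = 5 - 273 = -268$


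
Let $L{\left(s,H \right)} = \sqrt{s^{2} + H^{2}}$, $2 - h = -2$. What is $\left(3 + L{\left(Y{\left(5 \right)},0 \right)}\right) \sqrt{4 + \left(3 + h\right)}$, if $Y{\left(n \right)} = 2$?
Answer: $5 \sqrt{11} \approx 16.583$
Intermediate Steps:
$h = 4$ ($h = 2 - -2 = 2 + 2 = 4$)
$L{\left(s,H \right)} = \sqrt{H^{2} + s^{2}}$
$\left(3 + L{\left(Y{\left(5 \right)},0 \right)}\right) \sqrt{4 + \left(3 + h\right)} = \left(3 + \sqrt{0^{2} + 2^{2}}\right) \sqrt{4 + \left(3 + 4\right)} = \left(3 + \sqrt{0 + 4}\right) \sqrt{4 + 7} = \left(3 + \sqrt{4}\right) \sqrt{11} = \left(3 + 2\right) \sqrt{11} = 5 \sqrt{11}$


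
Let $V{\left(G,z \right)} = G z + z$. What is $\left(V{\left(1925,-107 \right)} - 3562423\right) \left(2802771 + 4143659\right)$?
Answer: $-26177656187150$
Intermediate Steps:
$V{\left(G,z \right)} = z + G z$
$\left(V{\left(1925,-107 \right)} - 3562423\right) \left(2802771 + 4143659\right) = \left(- 107 \left(1 + 1925\right) - 3562423\right) \left(2802771 + 4143659\right) = \left(\left(-107\right) 1926 - 3562423\right) 6946430 = \left(-206082 - 3562423\right) 6946430 = \left(-3768505\right) 6946430 = -26177656187150$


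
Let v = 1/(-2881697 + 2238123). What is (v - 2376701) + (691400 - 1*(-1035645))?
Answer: -418101710545/643574 ≈ -6.4966e+5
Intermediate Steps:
v = -1/643574 (v = 1/(-643574) = -1/643574 ≈ -1.5538e-6)
(v - 2376701) + (691400 - 1*(-1035645)) = (-1/643574 - 2376701) + (691400 - 1*(-1035645)) = -1529582969375/643574 + (691400 + 1035645) = -1529582969375/643574 + 1727045 = -418101710545/643574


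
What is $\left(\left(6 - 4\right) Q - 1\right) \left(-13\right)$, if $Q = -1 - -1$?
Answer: $13$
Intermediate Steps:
$Q = 0$ ($Q = -1 + 1 = 0$)
$\left(\left(6 - 4\right) Q - 1\right) \left(-13\right) = \left(\left(6 - 4\right) 0 - 1\right) \left(-13\right) = \left(2 \cdot 0 - 1\right) \left(-13\right) = \left(0 - 1\right) \left(-13\right) = \left(-1\right) \left(-13\right) = 13$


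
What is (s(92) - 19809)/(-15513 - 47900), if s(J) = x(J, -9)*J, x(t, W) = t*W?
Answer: 95985/63413 ≈ 1.5136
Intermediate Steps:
x(t, W) = W*t
s(J) = -9*J**2 (s(J) = (-9*J)*J = -9*J**2)
(s(92) - 19809)/(-15513 - 47900) = (-9*92**2 - 19809)/(-15513 - 47900) = (-9*8464 - 19809)/(-63413) = (-76176 - 19809)*(-1/63413) = -95985*(-1/63413) = 95985/63413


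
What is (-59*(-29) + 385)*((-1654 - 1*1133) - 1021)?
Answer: -7981568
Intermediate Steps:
(-59*(-29) + 385)*((-1654 - 1*1133) - 1021) = (1711 + 385)*((-1654 - 1133) - 1021) = 2096*(-2787 - 1021) = 2096*(-3808) = -7981568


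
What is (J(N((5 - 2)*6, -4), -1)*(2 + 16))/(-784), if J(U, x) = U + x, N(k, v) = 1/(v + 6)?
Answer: 9/784 ≈ 0.011480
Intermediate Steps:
N(k, v) = 1/(6 + v)
(J(N((5 - 2)*6, -4), -1)*(2 + 16))/(-784) = ((1/(6 - 4) - 1)*(2 + 16))/(-784) = ((1/2 - 1)*18)*(-1/784) = ((½ - 1)*18)*(-1/784) = -½*18*(-1/784) = -9*(-1/784) = 9/784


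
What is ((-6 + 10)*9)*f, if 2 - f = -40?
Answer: 1512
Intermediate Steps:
f = 42 (f = 2 - 1*(-40) = 2 + 40 = 42)
((-6 + 10)*9)*f = ((-6 + 10)*9)*42 = (4*9)*42 = 36*42 = 1512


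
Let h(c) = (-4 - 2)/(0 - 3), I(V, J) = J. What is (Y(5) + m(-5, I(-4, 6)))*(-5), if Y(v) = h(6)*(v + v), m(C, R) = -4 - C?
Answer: -105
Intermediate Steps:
h(c) = 2 (h(c) = -6/(-3) = -6*(-1/3) = 2)
Y(v) = 4*v (Y(v) = 2*(v + v) = 2*(2*v) = 4*v)
(Y(5) + m(-5, I(-4, 6)))*(-5) = (4*5 + (-4 - 1*(-5)))*(-5) = (20 + (-4 + 5))*(-5) = (20 + 1)*(-5) = 21*(-5) = -105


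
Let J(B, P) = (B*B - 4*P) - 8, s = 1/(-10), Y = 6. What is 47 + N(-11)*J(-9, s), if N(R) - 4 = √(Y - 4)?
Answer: 1703/5 + 367*√2/5 ≈ 444.40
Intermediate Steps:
s = -⅒ ≈ -0.10000
N(R) = 4 + √2 (N(R) = 4 + √(6 - 4) = 4 + √2)
J(B, P) = -8 + B² - 4*P (J(B, P) = (B² - 4*P) - 8 = -8 + B² - 4*P)
47 + N(-11)*J(-9, s) = 47 + (4 + √2)*(-8 + (-9)² - 4*(-⅒)) = 47 + (4 + √2)*(-8 + 81 + ⅖) = 47 + (4 + √2)*(367/5) = 47 + (1468/5 + 367*√2/5) = 1703/5 + 367*√2/5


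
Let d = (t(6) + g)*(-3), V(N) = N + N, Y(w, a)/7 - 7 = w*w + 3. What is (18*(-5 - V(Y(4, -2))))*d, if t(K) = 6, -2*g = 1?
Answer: 109593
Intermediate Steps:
g = -½ (g = -½*1 = -½ ≈ -0.50000)
Y(w, a) = 70 + 7*w² (Y(w, a) = 49 + 7*(w*w + 3) = 49 + 7*(w² + 3) = 49 + 7*(3 + w²) = 49 + (21 + 7*w²) = 70 + 7*w²)
V(N) = 2*N
d = -33/2 (d = (6 - ½)*(-3) = (11/2)*(-3) = -33/2 ≈ -16.500)
(18*(-5 - V(Y(4, -2))))*d = (18*(-5 - 2*(70 + 7*4²)))*(-33/2) = (18*(-5 - 2*(70 + 7*16)))*(-33/2) = (18*(-5 - 2*(70 + 112)))*(-33/2) = (18*(-5 - 2*182))*(-33/2) = (18*(-5 - 1*364))*(-33/2) = (18*(-5 - 364))*(-33/2) = (18*(-369))*(-33/2) = -6642*(-33/2) = 109593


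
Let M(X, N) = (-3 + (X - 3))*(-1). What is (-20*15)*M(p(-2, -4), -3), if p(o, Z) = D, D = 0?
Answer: -1800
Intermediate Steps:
p(o, Z) = 0
M(X, N) = 6 - X (M(X, N) = (-3 + (-3 + X))*(-1) = (-6 + X)*(-1) = 6 - X)
(-20*15)*M(p(-2, -4), -3) = (-20*15)*(6 - 1*0) = -300*(6 + 0) = -300*6 = -1800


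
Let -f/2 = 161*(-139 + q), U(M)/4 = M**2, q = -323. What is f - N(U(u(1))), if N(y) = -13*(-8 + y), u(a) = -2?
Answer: 148868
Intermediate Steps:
U(M) = 4*M**2
N(y) = 104 - 13*y
f = 148764 (f = -322*(-139 - 323) = -322*(-462) = -2*(-74382) = 148764)
f - N(U(u(1))) = 148764 - (104 - 52*(-2)**2) = 148764 - (104 - 52*4) = 148764 - (104 - 13*16) = 148764 - (104 - 208) = 148764 - 1*(-104) = 148764 + 104 = 148868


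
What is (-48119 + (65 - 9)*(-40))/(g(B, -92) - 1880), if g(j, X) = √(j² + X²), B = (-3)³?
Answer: 94674920/3525207 + 50359*√9193/3525207 ≈ 28.226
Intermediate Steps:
B = -27
g(j, X) = √(X² + j²)
(-48119 + (65 - 9)*(-40))/(g(B, -92) - 1880) = (-48119 + (65 - 9)*(-40))/(√((-92)² + (-27)²) - 1880) = (-48119 + 56*(-40))/(√(8464 + 729) - 1880) = (-48119 - 2240)/(√9193 - 1880) = -50359/(-1880 + √9193)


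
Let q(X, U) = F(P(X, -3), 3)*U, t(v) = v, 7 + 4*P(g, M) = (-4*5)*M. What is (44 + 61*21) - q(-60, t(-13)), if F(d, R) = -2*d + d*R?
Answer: 5989/4 ≈ 1497.3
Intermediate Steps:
P(g, M) = -7/4 - 5*M (P(g, M) = -7/4 + ((-4*5)*M)/4 = -7/4 + (-20*M)/4 = -7/4 - 5*M)
F(d, R) = -2*d + R*d
q(X, U) = 53*U/4 (q(X, U) = ((-7/4 - 5*(-3))*(-2 + 3))*U = ((-7/4 + 15)*1)*U = ((53/4)*1)*U = 53*U/4)
(44 + 61*21) - q(-60, t(-13)) = (44 + 61*21) - 53*(-13)/4 = (44 + 1281) - 1*(-689/4) = 1325 + 689/4 = 5989/4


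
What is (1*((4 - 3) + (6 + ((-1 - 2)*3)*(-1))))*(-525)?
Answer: -8400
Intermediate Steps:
(1*((4 - 3) + (6 + ((-1 - 2)*3)*(-1))))*(-525) = (1*(1 + (6 - 3*3*(-1))))*(-525) = (1*(1 + (6 - 9*(-1))))*(-525) = (1*(1 + (6 + 9)))*(-525) = (1*(1 + 15))*(-525) = (1*16)*(-525) = 16*(-525) = -8400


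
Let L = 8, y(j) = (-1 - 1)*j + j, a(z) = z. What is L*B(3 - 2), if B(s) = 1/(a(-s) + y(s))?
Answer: -4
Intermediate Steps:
y(j) = -j (y(j) = -2*j + j = -j)
B(s) = -1/(2*s) (B(s) = 1/(-s - s) = 1/(-2*s) = -1/(2*s))
L*B(3 - 2) = 8*(-1/(2*(3 - 2))) = 8*(-½/1) = 8*(-½*1) = 8*(-½) = -4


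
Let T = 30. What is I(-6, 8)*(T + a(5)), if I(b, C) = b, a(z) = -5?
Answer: -150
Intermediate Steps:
I(-6, 8)*(T + a(5)) = -6*(30 - 5) = -6*25 = -150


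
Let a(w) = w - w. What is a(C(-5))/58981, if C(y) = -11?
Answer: 0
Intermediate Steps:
a(w) = 0
a(C(-5))/58981 = 0/58981 = 0*(1/58981) = 0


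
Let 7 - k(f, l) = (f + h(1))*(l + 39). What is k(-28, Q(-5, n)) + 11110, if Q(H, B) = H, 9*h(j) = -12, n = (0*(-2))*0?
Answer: 36343/3 ≈ 12114.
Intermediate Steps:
n = 0 (n = 0*0 = 0)
h(j) = -4/3 (h(j) = (1/9)*(-12) = -4/3)
k(f, l) = 7 - (39 + l)*(-4/3 + f) (k(f, l) = 7 - (f - 4/3)*(l + 39) = 7 - (-4/3 + f)*(39 + l) = 7 - (39 + l)*(-4/3 + f))
k(-28, Q(-5, n)) + 11110 = (59 - 39*(-28) + (4/3)*(-5) - 1*(-28)*(-5)) + 11110 = (59 + 1092 - 20/3 - 140) + 11110 = 3013/3 + 11110 = 36343/3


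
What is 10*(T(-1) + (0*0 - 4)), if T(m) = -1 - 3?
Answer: -80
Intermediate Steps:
T(m) = -4
10*(T(-1) + (0*0 - 4)) = 10*(-4 + (0*0 - 4)) = 10*(-4 + (0 - 4)) = 10*(-4 - 4) = 10*(-8) = -80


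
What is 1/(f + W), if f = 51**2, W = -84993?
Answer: -1/82392 ≈ -1.2137e-5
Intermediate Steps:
f = 2601
1/(f + W) = 1/(2601 - 84993) = 1/(-82392) = -1/82392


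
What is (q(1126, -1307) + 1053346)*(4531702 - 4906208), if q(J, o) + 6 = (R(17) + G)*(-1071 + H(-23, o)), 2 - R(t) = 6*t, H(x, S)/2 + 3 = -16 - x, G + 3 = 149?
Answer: -376169555652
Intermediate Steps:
G = 146 (G = -3 + 149 = 146)
H(x, S) = -38 - 2*x (H(x, S) = -6 + 2*(-16 - x) = -6 + (-32 - 2*x) = -38 - 2*x)
R(t) = 2 - 6*t
q(J, o) = -48904 (q(J, o) = -6 + ((2 - 6*17) + 146)*(-1071 + (-38 - 2*(-23))) = -6 + ((2 - 102) + 146)*(-1071 + (-38 + 46)) = -6 + (-100 + 146)*(-1071 + 8) = -6 + 46*(-1063) = -6 - 48898 = -48904)
(q(1126, -1307) + 1053346)*(4531702 - 4906208) = (-48904 + 1053346)*(4531702 - 4906208) = 1004442*(-374506) = -376169555652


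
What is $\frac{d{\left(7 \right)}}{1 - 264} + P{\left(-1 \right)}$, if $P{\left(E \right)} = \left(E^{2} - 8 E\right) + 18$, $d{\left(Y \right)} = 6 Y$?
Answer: $\frac{7059}{263} \approx 26.84$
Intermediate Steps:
$P{\left(E \right)} = 18 + E^{2} - 8 E$
$\frac{d{\left(7 \right)}}{1 - 264} + P{\left(-1 \right)} = \frac{6 \cdot 7}{1 - 264} + \left(18 + \left(-1\right)^{2} - -8\right) = \frac{1}{-263} \cdot 42 + \left(18 + 1 + 8\right) = \left(- \frac{1}{263}\right) 42 + 27 = - \frac{42}{263} + 27 = \frac{7059}{263}$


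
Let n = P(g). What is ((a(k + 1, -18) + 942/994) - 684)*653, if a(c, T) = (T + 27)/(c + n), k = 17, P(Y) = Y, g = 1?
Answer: -4208970270/9443 ≈ -4.4572e+5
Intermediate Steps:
n = 1
a(c, T) = (27 + T)/(1 + c) (a(c, T) = (T + 27)/(c + 1) = (27 + T)/(1 + c))
((a(k + 1, -18) + 942/994) - 684)*653 = (((27 - 18)/(1 + (17 + 1)) + 942/994) - 684)*653 = ((9/(1 + 18) + 942*(1/994)) - 684)*653 = ((9/19 + 471/497) - 684)*653 = (13422/9443 - 684)*653 = -6445590/9443*653 = -4208970270/9443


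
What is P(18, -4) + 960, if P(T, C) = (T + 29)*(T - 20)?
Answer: 866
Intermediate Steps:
P(T, C) = (-20 + T)*(29 + T) (P(T, C) = (29 + T)*(-20 + T) = (-20 + T)*(29 + T))
P(18, -4) + 960 = (-580 + 18**2 + 9*18) + 960 = (-580 + 324 + 162) + 960 = -94 + 960 = 866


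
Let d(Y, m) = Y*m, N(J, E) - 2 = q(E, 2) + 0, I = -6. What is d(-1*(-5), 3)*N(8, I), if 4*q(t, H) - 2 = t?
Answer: 15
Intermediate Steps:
q(t, H) = ½ + t/4
N(J, E) = 5/2 + E/4 (N(J, E) = 2 + ((½ + E/4) + 0) = 2 + (½ + E/4) = 5/2 + E/4)
d(-1*(-5), 3)*N(8, I) = (-1*(-5)*3)*(5/2 + (¼)*(-6)) = (5*3)*(5/2 - 3/2) = 15*1 = 15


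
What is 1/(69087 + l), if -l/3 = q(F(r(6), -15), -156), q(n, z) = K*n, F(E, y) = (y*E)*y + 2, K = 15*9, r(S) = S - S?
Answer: 1/68277 ≈ 1.4646e-5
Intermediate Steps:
r(S) = 0
K = 135
F(E, y) = 2 + E*y**2 (F(E, y) = (E*y)*y + 2 = E*y**2 + 2 = 2 + E*y**2)
q(n, z) = 135*n
l = -810 (l = -405*(2 + 0*(-15)**2) = -405*(2 + 0*225) = -405*(2 + 0) = -405*2 = -3*270 = -810)
1/(69087 + l) = 1/(69087 - 810) = 1/68277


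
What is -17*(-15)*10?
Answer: 2550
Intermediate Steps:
-17*(-15)*10 = 255*10 = 2550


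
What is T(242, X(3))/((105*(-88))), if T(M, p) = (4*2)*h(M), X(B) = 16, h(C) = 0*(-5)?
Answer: 0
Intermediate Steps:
h(C) = 0
T(M, p) = 0 (T(M, p) = (4*2)*0 = 8*0 = 0)
T(242, X(3))/((105*(-88))) = 0/((105*(-88))) = 0/(-9240) = 0*(-1/9240) = 0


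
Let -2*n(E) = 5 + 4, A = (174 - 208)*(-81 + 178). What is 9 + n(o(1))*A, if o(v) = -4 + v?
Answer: 14850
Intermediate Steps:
A = -3298 (A = -34*97 = -3298)
n(E) = -9/2 (n(E) = -(5 + 4)/2 = -½*9 = -9/2)
9 + n(o(1))*A = 9 - 9/2*(-3298) = 9 + 14841 = 14850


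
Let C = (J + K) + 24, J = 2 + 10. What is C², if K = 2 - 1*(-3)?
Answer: 1681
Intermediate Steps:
J = 12
K = 5 (K = 2 + 3 = 5)
C = 41 (C = (12 + 5) + 24 = 17 + 24 = 41)
C² = 41² = 1681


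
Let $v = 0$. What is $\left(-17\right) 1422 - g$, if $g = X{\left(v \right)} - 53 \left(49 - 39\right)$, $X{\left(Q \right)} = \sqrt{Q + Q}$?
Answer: $-23644$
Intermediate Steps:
$X{\left(Q \right)} = \sqrt{2} \sqrt{Q}$ ($X{\left(Q \right)} = \sqrt{2 Q} = \sqrt{2} \sqrt{Q}$)
$g = -530$ ($g = \sqrt{2} \sqrt{0} - 53 \left(49 - 39\right) = \sqrt{2} \cdot 0 - 530 = 0 - 530 = -530$)
$\left(-17\right) 1422 - g = \left(-17\right) 1422 - -530 = -24174 + 530 = -23644$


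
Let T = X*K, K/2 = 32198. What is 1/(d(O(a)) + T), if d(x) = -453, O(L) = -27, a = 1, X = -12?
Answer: -1/773205 ≈ -1.2933e-6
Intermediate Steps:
K = 64396 (K = 2*32198 = 64396)
T = -772752 (T = -12*64396 = -772752)
1/(d(O(a)) + T) = 1/(-453 - 772752) = 1/(-773205) = -1/773205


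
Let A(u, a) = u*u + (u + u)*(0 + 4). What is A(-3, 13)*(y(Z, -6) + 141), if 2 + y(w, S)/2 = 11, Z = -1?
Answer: -2385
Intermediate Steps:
y(w, S) = 18 (y(w, S) = -4 + 2*11 = -4 + 22 = 18)
A(u, a) = u**2 + 8*u (A(u, a) = u**2 + (2*u)*4 = u**2 + 8*u)
A(-3, 13)*(y(Z, -6) + 141) = (-3*(8 - 3))*(18 + 141) = -3*5*159 = -15*159 = -2385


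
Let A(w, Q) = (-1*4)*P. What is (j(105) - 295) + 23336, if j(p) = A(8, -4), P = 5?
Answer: 23021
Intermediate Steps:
A(w, Q) = -20 (A(w, Q) = -1*4*5 = -4*5 = -20)
j(p) = -20
(j(105) - 295) + 23336 = (-20 - 295) + 23336 = -315 + 23336 = 23021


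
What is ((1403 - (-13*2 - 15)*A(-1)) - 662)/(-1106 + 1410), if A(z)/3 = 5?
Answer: 339/76 ≈ 4.4605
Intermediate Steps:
A(z) = 15 (A(z) = 3*5 = 15)
((1403 - (-13*2 - 15)*A(-1)) - 662)/(-1106 + 1410) = ((1403 - (-13*2 - 15)*15) - 662)/(-1106 + 1410) = ((1403 - (-26 - 15)*15) - 662)/304 = ((1403 - (-41)*15) - 662)*(1/304) = ((1403 - 1*(-615)) - 662)*(1/304) = ((1403 + 615) - 662)*(1/304) = (2018 - 662)*(1/304) = 1356*(1/304) = 339/76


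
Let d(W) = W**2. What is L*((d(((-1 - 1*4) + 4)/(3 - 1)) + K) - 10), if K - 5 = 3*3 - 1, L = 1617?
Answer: 21021/4 ≈ 5255.3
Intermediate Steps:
K = 13 (K = 5 + (3*3 - 1) = 5 + (9 - 1) = 5 + 8 = 13)
L*((d(((-1 - 1*4) + 4)/(3 - 1)) + K) - 10) = 1617*(((((-1 - 1*4) + 4)/(3 - 1))**2 + 13) - 10) = 1617*(((((-1 - 4) + 4)/2)**2 + 13) - 10) = 1617*((((-5 + 4)*(1/2))**2 + 13) - 10) = 1617*(((-1*1/2)**2 + 13) - 10) = 1617*(((-1/2)**2 + 13) - 10) = 1617*((1/4 + 13) - 10) = 1617*(53/4 - 10) = 1617*(13/4) = 21021/4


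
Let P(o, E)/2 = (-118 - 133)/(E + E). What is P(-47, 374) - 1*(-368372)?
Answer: 137770877/374 ≈ 3.6837e+5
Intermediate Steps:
P(o, E) = -251/E (P(o, E) = 2*((-118 - 133)/(E + E)) = 2*(-251*1/(2*E)) = 2*(-251/(2*E)) = -251/E)
P(-47, 374) - 1*(-368372) = -251/374 - 1*(-368372) = -251*1/374 + 368372 = -251/374 + 368372 = 137770877/374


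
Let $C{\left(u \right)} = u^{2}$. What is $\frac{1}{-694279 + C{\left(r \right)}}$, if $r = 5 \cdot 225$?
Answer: $\frac{1}{571346} \approx 1.7503 \cdot 10^{-6}$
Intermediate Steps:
$r = 1125$
$\frac{1}{-694279 + C{\left(r \right)}} = \frac{1}{-694279 + 1125^{2}} = \frac{1}{-694279 + 1265625} = \frac{1}{571346}$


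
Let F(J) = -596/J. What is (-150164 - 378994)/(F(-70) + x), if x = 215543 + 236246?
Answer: -6173510/5270971 ≈ -1.1712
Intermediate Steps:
x = 451789
(-150164 - 378994)/(F(-70) + x) = (-150164 - 378994)/(-596/(-70) + 451789) = -529158/(-596*(-1/70) + 451789) = -529158/(298/35 + 451789) = -529158/15812913/35 = -529158*35/15812913 = -6173510/5270971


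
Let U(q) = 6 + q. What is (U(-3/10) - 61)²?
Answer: 305809/100 ≈ 3058.1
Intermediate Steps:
(U(-3/10) - 61)² = ((6 - 3/10) - 61)² = (57/10 - 61)² = (-553/10)² = 305809/100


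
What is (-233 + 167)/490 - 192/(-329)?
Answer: 5169/11515 ≈ 0.44889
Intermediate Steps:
(-233 + 167)/490 - 192/(-329) = -66*1/490 - 192*(-1/329) = -33/245 + 192/329 = 5169/11515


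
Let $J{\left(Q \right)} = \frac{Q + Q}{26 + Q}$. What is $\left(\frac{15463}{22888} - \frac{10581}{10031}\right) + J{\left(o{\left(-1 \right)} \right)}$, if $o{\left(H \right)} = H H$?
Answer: $- \frac{1891672469}{6198917256} \approx -0.30516$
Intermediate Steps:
$o{\left(H \right)} = H^{2}$
$J{\left(Q \right)} = \frac{2 Q}{26 + Q}$
$\left(\frac{15463}{22888} - \frac{10581}{10031}\right) + J{\left(o{\left(-1 \right)} \right)} = \left(\frac{15463}{22888} - \frac{10581}{10031}\right) + \frac{2 \left(-1\right)^{2}}{26 + \left(-1\right)^{2}} = \left(15463 \cdot \frac{1}{22888} - \frac{10581}{10031}\right) + 2 \cdot 1 \frac{1}{26 + 1} = \left(\frac{15463}{22888} - \frac{10581}{10031}\right) + 2 \cdot 1 \cdot \frac{1}{27} = - \frac{87068575}{229589528} + 2 \cdot 1 \cdot \frac{1}{27} = - \frac{87068575}{229589528} + \frac{2}{27} = - \frac{1891672469}{6198917256}$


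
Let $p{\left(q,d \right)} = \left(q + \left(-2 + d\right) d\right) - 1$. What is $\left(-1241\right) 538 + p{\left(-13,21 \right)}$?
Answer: $-667273$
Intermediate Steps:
$p{\left(q,d \right)} = -1 + q + d \left(-2 + d\right)$ ($p{\left(q,d \right)} = \left(q + d \left(-2 + d\right)\right) - 1 = -1 + q + d \left(-2 + d\right)$)
$\left(-1241\right) 538 + p{\left(-13,21 \right)} = \left(-1241\right) 538 - \left(56 - 441\right) = -667658 - -385 = -667658 + 385 = -667273$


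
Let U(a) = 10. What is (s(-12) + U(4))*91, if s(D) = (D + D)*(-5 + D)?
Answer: 38038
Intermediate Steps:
s(D) = 2*D*(-5 + D) (s(D) = (2*D)*(-5 + D) = 2*D*(-5 + D))
(s(-12) + U(4))*91 = (2*(-12)*(-5 - 12) + 10)*91 = (2*(-12)*(-17) + 10)*91 = (408 + 10)*91 = 418*91 = 38038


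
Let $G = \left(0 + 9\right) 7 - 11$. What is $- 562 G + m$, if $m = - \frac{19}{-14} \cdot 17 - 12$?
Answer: $- \frac{408981}{14} \approx -29213.0$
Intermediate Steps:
$G = 52$ ($G = 9 \cdot 7 - 11 = 63 - 11 = 52$)
$m = \frac{155}{14}$ ($m = \left(-19\right) \left(- \frac{1}{14}\right) 17 - 12 = \frac{19}{14} \cdot 17 - 12 = \frac{323}{14} - 12 = \frac{155}{14} \approx 11.071$)
$- 562 G + m = \left(-562\right) 52 + \frac{155}{14} = -29224 + \frac{155}{14} = - \frac{408981}{14}$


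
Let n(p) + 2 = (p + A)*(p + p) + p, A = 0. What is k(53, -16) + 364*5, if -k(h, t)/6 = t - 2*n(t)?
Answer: 7844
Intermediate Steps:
n(p) = -2 + p + 2*p² (n(p) = -2 + ((p + 0)*(p + p) + p) = -2 + (p*(2*p) + p) = -2 + (2*p² + p) = -2 + (p + 2*p²) = -2 + p + 2*p²)
k(h, t) = -24 + 6*t + 24*t² (k(h, t) = -6*(t - 2*(-2 + t + 2*t²)) = -6*(t + (4 - 4*t² - 2*t)) = -6*(4 - t - 4*t²) = -24 + 6*t + 24*t²)
k(53, -16) + 364*5 = (-24 + 6*(-16) + 24*(-16)²) + 364*5 = (-24 - 96 + 24*256) + 1820 = (-24 - 96 + 6144) + 1820 = 6024 + 1820 = 7844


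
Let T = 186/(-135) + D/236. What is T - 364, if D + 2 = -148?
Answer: -1943531/5310 ≈ -366.01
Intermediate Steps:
D = -150 (D = -2 - 148 = -150)
T = -10691/5310 (T = 186/(-135) - 150/236 = 186*(-1/135) - 150*1/236 = -62/45 - 75/118 = -10691/5310 ≈ -2.0134)
T - 364 = -10691/5310 - 364 = -1943531/5310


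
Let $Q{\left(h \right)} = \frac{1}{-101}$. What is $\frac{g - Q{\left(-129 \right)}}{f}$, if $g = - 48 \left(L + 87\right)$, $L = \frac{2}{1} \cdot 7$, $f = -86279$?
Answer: $\frac{489647}{8714179} \approx 0.05619$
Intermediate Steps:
$L = 14$ ($L = 2 \cdot 1 \cdot 7 = 2 \cdot 7 = 14$)
$Q{\left(h \right)} = - \frac{1}{101}$
$g = -4848$ ($g = - 48 \left(14 + 87\right) = \left(-48\right) 101 = -4848$)
$\frac{g - Q{\left(-129 \right)}}{f} = \frac{-4848 - - \frac{1}{101}}{-86279} = \left(-4848 + \frac{1}{101}\right) \left(- \frac{1}{86279}\right) = \left(- \frac{489647}{101}\right) \left(- \frac{1}{86279}\right) = \frac{489647}{8714179}$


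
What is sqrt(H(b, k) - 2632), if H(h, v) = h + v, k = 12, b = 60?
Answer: 16*I*sqrt(10) ≈ 50.596*I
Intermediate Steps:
sqrt(H(b, k) - 2632) = sqrt((60 + 12) - 2632) = sqrt(72 - 2632) = sqrt(-2560) = 16*I*sqrt(10)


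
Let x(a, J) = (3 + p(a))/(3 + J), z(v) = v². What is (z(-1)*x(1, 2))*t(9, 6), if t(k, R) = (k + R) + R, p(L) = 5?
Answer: 168/5 ≈ 33.600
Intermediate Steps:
t(k, R) = k + 2*R (t(k, R) = (R + k) + R = k + 2*R)
x(a, J) = 8/(3 + J) (x(a, J) = (3 + 5)/(3 + J) = 8/(3 + J))
(z(-1)*x(1, 2))*t(9, 6) = ((-1)²*(8/(3 + 2)))*(9 + 2*6) = (1*(8/5))*(9 + 12) = (1*(8*(⅕)))*21 = (1*(8/5))*21 = (8/5)*21 = 168/5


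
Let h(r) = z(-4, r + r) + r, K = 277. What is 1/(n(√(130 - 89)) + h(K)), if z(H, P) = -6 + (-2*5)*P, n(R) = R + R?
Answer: -5269/27762197 - 2*√41/27762197 ≈ -0.00019025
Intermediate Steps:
n(R) = 2*R
z(H, P) = -6 - 10*P
h(r) = -6 - 19*r (h(r) = (-6 - 10*(r + r)) + r = (-6 - 20*r) + r = -6 - 19*r)
1/(n(√(130 - 89)) + h(K)) = 1/(2*√(130 - 89) + (-6 - 19*277)) = 1/(2*√41 + (-6 - 5263)) = 1/(2*√41 - 5269) = 1/(-5269 + 2*√41)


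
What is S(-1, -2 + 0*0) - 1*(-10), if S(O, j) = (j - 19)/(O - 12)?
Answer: 151/13 ≈ 11.615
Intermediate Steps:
S(O, j) = (-19 + j)/(-12 + O)
S(-1, -2 + 0*0) - 1*(-10) = (-19 + (-2 + 0*0))/(-12 - 1) - 1*(-10) = (-19 + (-2 + 0))/(-13) + 10 = -(-19 - 2)/13 + 10 = -1/13*(-21) + 10 = 21/13 + 10 = 151/13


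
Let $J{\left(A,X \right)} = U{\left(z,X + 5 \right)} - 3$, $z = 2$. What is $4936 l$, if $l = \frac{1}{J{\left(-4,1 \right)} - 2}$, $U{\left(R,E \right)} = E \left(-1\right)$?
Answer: $- \frac{4936}{11} \approx -448.73$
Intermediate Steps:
$U{\left(R,E \right)} = - E$
$J{\left(A,X \right)} = -8 - X$ ($J{\left(A,X \right)} = - (X + 5) - 3 = - (5 + X) - 3 = \left(-5 - X\right) - 3 = -8 - X$)
$l = - \frac{1}{11}$ ($l = \frac{1}{\left(-8 - 1\right) - 2} = \frac{1}{-9 - 2} = \frac{1}{-11} = - \frac{1}{11} \approx -0.090909$)
$4936 l = 4936 \left(- \frac{1}{11}\right) = - \frac{4936}{11}$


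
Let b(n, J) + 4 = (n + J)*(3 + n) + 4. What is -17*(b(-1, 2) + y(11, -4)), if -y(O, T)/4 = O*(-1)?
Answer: -782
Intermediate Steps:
y(O, T) = 4*O (y(O, T) = -4*O*(-1) = -(-4)*O = 4*O)
b(n, J) = (3 + n)*(J + n) (b(n, J) = -4 + ((n + J)*(3 + n) + 4) = -4 + ((J + n)*(3 + n) + 4) = -4 + ((3 + n)*(J + n) + 4) = -4 + (4 + (3 + n)*(J + n)) = (3 + n)*(J + n))
-17*(b(-1, 2) + y(11, -4)) = -17*(((-1)² + 3*2 + 3*(-1) + 2*(-1)) + 4*11) = -17*((1 + 6 - 3 - 2) + 44) = -17*(2 + 44) = -17*46 = -782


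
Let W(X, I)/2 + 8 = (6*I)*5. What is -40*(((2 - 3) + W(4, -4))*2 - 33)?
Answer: 21880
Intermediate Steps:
W(X, I) = -16 + 60*I (W(X, I) = -16 + 2*((6*I)*5) = -16 + 2*(30*I) = -16 + 60*I)
-40*(((2 - 3) + W(4, -4))*2 - 33) = -40*(((2 - 3) + (-16 + 60*(-4)))*2 - 33) = -40*((-1 + (-16 - 240))*2 - 33) = -40*((-1 - 256)*2 - 33) = -40*(-257*2 - 33) = -40*(-514 - 33) = -40*(-547) = 21880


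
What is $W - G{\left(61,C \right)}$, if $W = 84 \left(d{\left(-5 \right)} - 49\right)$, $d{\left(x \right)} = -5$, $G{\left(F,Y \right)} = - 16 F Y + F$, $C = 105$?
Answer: $97883$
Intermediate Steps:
$G{\left(F,Y \right)} = F - 16 F Y$ ($G{\left(F,Y \right)} = - 16 F Y + F = F - 16 F Y$)
$W = -4536$ ($W = 84 \left(-5 - 49\right) = 84 \left(-54\right) = -4536$)
$W - G{\left(61,C \right)} = -4536 - 61 \left(1 - 1680\right) = -4536 - 61 \left(-1679\right) = -4536 - -102419 = -4536 + 102419 = 97883$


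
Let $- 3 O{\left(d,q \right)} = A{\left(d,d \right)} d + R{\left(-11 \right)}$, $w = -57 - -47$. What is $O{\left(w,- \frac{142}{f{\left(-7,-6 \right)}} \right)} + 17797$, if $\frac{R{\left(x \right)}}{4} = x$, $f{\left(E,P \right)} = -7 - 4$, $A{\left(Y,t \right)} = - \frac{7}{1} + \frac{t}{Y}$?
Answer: $\frac{53375}{3} \approx 17792.0$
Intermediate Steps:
$w = -10$ ($w = -57 + 47 = -10$)
$A{\left(Y,t \right)} = -7 + \frac{t}{Y}$ ($A{\left(Y,t \right)} = \left(-7\right) 1 + \frac{t}{Y} = -7 + \frac{t}{Y}$)
$f{\left(E,P \right)} = -11$ ($f{\left(E,P \right)} = -7 - 4 = -11$)
$R{\left(x \right)} = 4 x$
$O{\left(d,q \right)} = \frac{44}{3} + 2 d$ ($O{\left(d,q \right)} = - \frac{\left(-7 + \frac{d}{d}\right) d + 4 \left(-11\right)}{3} = - \frac{\left(-7 + 1\right) d - 44}{3} = - \frac{- 6 d - 44}{3} = - \frac{-44 - 6 d}{3} = \frac{44}{3} + 2 d$)
$O{\left(w,- \frac{142}{f{\left(-7,-6 \right)}} \right)} + 17797 = \left(\frac{44}{3} + 2 \left(-10\right)\right) + 17797 = \left(\frac{44}{3} - 20\right) + 17797 = - \frac{16}{3} + 17797 = \frac{53375}{3}$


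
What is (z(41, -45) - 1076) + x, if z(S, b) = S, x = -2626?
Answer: -3661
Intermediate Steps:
(z(41, -45) - 1076) + x = (41 - 1076) - 2626 = -1035 - 2626 = -3661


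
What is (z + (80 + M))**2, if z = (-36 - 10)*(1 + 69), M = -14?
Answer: 9947716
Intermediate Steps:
z = -3220 (z = -46*70 = -3220)
(z + (80 + M))**2 = (-3220 + (80 - 14))**2 = (-3220 + 66)**2 = (-3154)**2 = 9947716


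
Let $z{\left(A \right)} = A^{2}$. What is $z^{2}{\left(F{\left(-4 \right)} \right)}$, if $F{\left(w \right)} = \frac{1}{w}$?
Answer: $\frac{1}{256} \approx 0.0039063$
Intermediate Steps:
$z^{2}{\left(F{\left(-4 \right)} \right)} = \left(\left(\frac{1}{-4}\right)^{2}\right)^{2} = \left(\left(- \frac{1}{4}\right)^{2}\right)^{2} = \left(\frac{1}{16}\right)^{2} = \frac{1}{256}$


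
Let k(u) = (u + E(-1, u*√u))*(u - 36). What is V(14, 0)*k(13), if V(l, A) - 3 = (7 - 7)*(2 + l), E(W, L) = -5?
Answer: -552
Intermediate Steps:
V(l, A) = 3 (V(l, A) = 3 + (7 - 7)*(2 + l) = 3 + 0*(2 + l) = 3 + 0 = 3)
k(u) = (-36 + u)*(-5 + u) (k(u) = (u - 5)*(u - 36) = (-5 + u)*(-36 + u) = (-36 + u)*(-5 + u))
V(14, 0)*k(13) = 3*(180 + 13² - 41*13) = 3*(180 + 169 - 533) = 3*(-184) = -552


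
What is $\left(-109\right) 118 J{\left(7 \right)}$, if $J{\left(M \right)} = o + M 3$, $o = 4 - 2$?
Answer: $-295826$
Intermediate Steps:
$o = 2$
$J{\left(M \right)} = 2 + 3 M$ ($J{\left(M \right)} = 2 + M 3 = 2 + 3 M$)
$\left(-109\right) 118 J{\left(7 \right)} = \left(-109\right) 118 \left(2 + 3 \cdot 7\right) = - 12862 \left(2 + 21\right) = \left(-12862\right) 23 = -295826$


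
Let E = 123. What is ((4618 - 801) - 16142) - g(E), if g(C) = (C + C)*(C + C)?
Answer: -72841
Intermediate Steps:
g(C) = 4*C² (g(C) = (2*C)*(2*C) = 4*C²)
((4618 - 801) - 16142) - g(E) = ((4618 - 801) - 16142) - 4*123² = (3817 - 16142) - 4*15129 = -12325 - 1*60516 = -12325 - 60516 = -72841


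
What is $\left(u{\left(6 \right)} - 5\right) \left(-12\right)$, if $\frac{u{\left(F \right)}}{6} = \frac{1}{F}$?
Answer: $48$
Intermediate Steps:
$u{\left(F \right)} = \frac{6}{F}$
$\left(u{\left(6 \right)} - 5\right) \left(-12\right) = \left(\frac{6}{6} - 5\right) \left(-12\right) = \left(6 \cdot \frac{1}{6} - 5\right) \left(-12\right) = \left(1 - 5\right) \left(-12\right) = \left(-4\right) \left(-12\right) = 48$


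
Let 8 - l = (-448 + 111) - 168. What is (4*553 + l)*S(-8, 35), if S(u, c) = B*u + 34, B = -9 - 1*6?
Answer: 419650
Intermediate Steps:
l = 513 (l = 8 - ((-448 + 111) - 168) = 8 - (-337 - 168) = 8 - 1*(-505) = 8 + 505 = 513)
B = -15 (B = -9 - 6 = -15)
S(u, c) = 34 - 15*u (S(u, c) = -15*u + 34 = 34 - 15*u)
(4*553 + l)*S(-8, 35) = (4*553 + 513)*(34 - 15*(-8)) = (2212 + 513)*(34 + 120) = 2725*154 = 419650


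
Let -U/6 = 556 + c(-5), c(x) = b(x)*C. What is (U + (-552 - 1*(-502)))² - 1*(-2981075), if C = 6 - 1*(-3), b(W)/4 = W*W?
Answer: 80174871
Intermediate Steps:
b(W) = 4*W² (b(W) = 4*(W*W) = 4*W²)
C = 9 (C = 6 + 3 = 9)
c(x) = 36*x² (c(x) = (4*x²)*9 = 36*x²)
U = -8736 (U = -6*(556 + 36*(-5)²) = -6*(556 + 36*25) = -6*(556 + 900) = -6*1456 = -8736)
(U + (-552 - 1*(-502)))² - 1*(-2981075) = (-8736 + (-552 - 1*(-502)))² - 1*(-2981075) = (-8736 + (-552 + 502))² + 2981075 = (-8736 - 50)² + 2981075 = (-8786)² + 2981075 = 77193796 + 2981075 = 80174871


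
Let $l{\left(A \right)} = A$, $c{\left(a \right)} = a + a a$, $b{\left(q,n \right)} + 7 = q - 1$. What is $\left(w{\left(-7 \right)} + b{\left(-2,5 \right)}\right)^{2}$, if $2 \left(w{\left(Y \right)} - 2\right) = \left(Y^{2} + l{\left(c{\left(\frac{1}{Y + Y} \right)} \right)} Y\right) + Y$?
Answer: $\frac{549081}{3136} \approx 175.09$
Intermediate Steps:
$b{\left(q,n \right)} = -8 + q$ ($b{\left(q,n \right)} = -7 + \left(q - 1\right) = -7 + \left(-1 + q\right) = -8 + q$)
$c{\left(a \right)} = a + a^{2}$
$w{\left(Y \right)} = \frac{9}{4} + \frac{Y}{2} + \frac{Y^{2}}{2} + \frac{1}{8 Y}$ ($w{\left(Y \right)} = 2 + \frac{\left(Y^{2} + \frac{1 + \frac{1}{Y + Y}}{Y + Y} Y\right) + Y}{2} = 2 + \frac{\left(Y^{2} + \frac{1 + \frac{1}{2 Y}}{2 Y} Y\right) + Y}{2} = 2 + \frac{\left(Y^{2} + \left(\frac{1}{2} + \frac{1}{4 Y}\right)\right) + Y}{2} = 2 + \frac{\left(\frac{1}{2} + Y^{2} + \frac{1}{4 Y}\right) + Y}{2} = 2 + \frac{\frac{1}{2} + Y + Y^{2} + \frac{1}{4 Y}}{2} = 2 + \left(\frac{1}{4} + \frac{Y}{2} + \frac{Y^{2}}{2} + \frac{1}{8 Y}\right) = \frac{9}{4} + \frac{Y}{2} + \frac{Y^{2}}{2} + \frac{1}{8 Y}$)
$\left(w{\left(-7 \right)} + b{\left(-2,5 \right)}\right)^{2} = \left(\left(\frac{9}{4} + \frac{1}{2} \left(-7\right) + \frac{\left(-7\right)^{2}}{2} + \frac{1}{8 \left(-7\right)}\right) - 10\right)^{2} = \left(\left(\frac{9}{4} - \frac{7}{2} + \frac{1}{2} \cdot 49 + \frac{1}{8} \left(- \frac{1}{7}\right)\right) - 10\right)^{2} = \left(\left(\frac{9}{4} - \frac{7}{2} + \frac{49}{2} - \frac{1}{56}\right) - 10\right)^{2} = \left(\frac{1301}{56} - 10\right)^{2} = \left(\frac{741}{56}\right)^{2} = \frac{549081}{3136}$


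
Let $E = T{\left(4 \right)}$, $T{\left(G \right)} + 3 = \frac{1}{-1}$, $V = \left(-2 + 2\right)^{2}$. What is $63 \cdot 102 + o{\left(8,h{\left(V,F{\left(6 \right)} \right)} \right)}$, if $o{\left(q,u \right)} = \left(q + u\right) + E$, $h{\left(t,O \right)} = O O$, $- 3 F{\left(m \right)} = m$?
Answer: $6434$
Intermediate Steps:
$F{\left(m \right)} = - \frac{m}{3}$
$V = 0$ ($V = 0^{2} = 0$)
$T{\left(G \right)} = -4$ ($T{\left(G \right)} = -3 + \frac{1}{-1} = -3 - 1 = -4$)
$E = -4$
$h{\left(t,O \right)} = O^{2}$
$o{\left(q,u \right)} = -4 + q + u$ ($o{\left(q,u \right)} = \left(q + u\right) - 4 = -4 + q + u$)
$63 \cdot 102 + o{\left(8,h{\left(V,F{\left(6 \right)} \right)} \right)} = 63 \cdot 102 + \left(-4 + 8 + \left(\left(- \frac{1}{3}\right) 6\right)^{2}\right) = 6426 + \left(-4 + 8 + \left(-2\right)^{2}\right) = 6426 + \left(-4 + 8 + 4\right) = 6426 + 8 = 6434$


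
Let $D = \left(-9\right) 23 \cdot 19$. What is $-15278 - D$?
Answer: $-11345$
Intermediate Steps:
$D = -3933$ ($D = \left(-207\right) 19 = -3933$)
$-15278 - D = -15278 - -3933 = -15278 + 3933 = -11345$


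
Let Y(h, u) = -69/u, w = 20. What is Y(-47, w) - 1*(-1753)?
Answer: 34991/20 ≈ 1749.6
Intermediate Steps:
Y(-47, w) - 1*(-1753) = -69/20 - 1*(-1753) = -69*1/20 + 1753 = -69/20 + 1753 = 34991/20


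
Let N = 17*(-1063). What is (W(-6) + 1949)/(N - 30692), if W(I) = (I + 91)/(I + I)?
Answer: -23303/585156 ≈ -0.039824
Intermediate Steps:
W(I) = (91 + I)/(2*I) (W(I) = (91 + I)/((2*I)) = (91 + I)*(1/(2*I)) = (91 + I)/(2*I))
N = -18071
(W(-6) + 1949)/(N - 30692) = ((½)*(91 - 6)/(-6) + 1949)/(-18071 - 30692) = ((½)*(-⅙)*85 + 1949)/(-48763) = (-85/12 + 1949)*(-1/48763) = (23303/12)*(-1/48763) = -23303/585156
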